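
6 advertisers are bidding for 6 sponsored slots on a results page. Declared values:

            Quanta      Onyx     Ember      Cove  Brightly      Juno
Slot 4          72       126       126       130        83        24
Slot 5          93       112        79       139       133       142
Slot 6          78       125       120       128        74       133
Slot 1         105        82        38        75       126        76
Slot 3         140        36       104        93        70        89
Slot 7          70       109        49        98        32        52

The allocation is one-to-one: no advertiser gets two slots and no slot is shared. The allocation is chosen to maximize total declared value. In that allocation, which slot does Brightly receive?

Brightly receives Slot 1.

Optimal: Quanta→Slot 3 ($140), Onyx→Slot 7 ($109), Ember→Slot 4 ($126), Cove→Slot 5 ($139), Brightly→Slot 1 ($126), Juno→Slot 6 ($133) — total 140+109+126+139+126+133 = $773.
Row-greedy (each advertiser in turn takes its best remaining slot) gives $703, worse by 70.
Swapping Ember↔Juno (Ember→Slot 6 $120, Juno→Slot 4 $24) loses 115.
Brightly's own top slot is Slot 5 ($133), but forcing Brightly→Slot 5 and reassigning the rest optimally gives only $716 — worse by 57.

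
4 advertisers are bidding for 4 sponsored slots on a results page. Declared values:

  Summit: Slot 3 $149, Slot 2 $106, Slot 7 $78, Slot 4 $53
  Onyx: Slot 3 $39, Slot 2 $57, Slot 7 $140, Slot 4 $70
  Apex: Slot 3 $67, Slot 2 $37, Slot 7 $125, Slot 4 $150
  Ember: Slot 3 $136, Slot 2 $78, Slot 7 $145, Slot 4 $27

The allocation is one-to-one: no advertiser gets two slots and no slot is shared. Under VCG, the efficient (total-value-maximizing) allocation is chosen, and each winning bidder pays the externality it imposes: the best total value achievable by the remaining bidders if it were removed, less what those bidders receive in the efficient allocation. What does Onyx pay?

Efficient allocation: Summit→Slot 2 ($106), Onyx→Slot 7 ($140), Apex→Slot 4 ($150), Ember→Slot 3 ($136); total welfare W = $532.
Onyx receives Slot 7 at value $140, so the others get W − 140 = $392.
Without Onyx: best allocation of the remaining 3 bidders over all 4 slots is Summit→Slot 3 ($149), Apex→Slot 4 ($150), Ember→Slot 7 ($145), total $444.
VCG payment = (others' best without Onyx) − (others' welfare with Onyx) = 444 − 392 = $52.

Onyx pays $52.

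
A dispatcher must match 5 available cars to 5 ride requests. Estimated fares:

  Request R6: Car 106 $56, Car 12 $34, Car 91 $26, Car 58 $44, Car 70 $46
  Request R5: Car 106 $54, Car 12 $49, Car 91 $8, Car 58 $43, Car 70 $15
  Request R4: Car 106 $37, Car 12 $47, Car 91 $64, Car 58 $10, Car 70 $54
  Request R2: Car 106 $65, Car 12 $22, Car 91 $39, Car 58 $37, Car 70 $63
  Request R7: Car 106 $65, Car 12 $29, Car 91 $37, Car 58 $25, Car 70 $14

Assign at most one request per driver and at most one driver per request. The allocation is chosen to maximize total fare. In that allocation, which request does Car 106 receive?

Car 106 receives Request R7.

Optimal: Car 106→Request R7 ($65), Car 12→Request R5 ($49), Car 91→Request R4 ($64), Car 58→Request R6 ($44), Car 70→Request R2 ($63) — total 65+49+64+44+63 = $285.
Row-greedy (each driver in turn takes its best remaining request) gives $236, worse by 49.
Next-best assignment: Car 106→Request R7, Car 12→Request R6, Car 91→Request R4, Car 58→Request R5, Car 70→Request R2 = $269.
Swapping Car 70↔Car 12 (Car 70→Request R5 $15, Car 12→Request R2 $22) loses 75.
No other one-to-one assignment exceeds $285.
Car 106's own top request is Request R2 ($65), but forcing Car 106→Request R2 and reassigning the rest optimally gives only $249 — worse by 36.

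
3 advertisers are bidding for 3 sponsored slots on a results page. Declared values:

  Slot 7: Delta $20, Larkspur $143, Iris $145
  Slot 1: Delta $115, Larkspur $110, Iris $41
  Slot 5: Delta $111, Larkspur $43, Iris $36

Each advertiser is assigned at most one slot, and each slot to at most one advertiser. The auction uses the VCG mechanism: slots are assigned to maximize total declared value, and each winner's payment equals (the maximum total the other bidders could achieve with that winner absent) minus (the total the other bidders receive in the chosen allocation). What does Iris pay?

Efficient allocation: Delta→Slot 5 ($111), Larkspur→Slot 1 ($110), Iris→Slot 7 ($145); total welfare W = $366.
Iris receives Slot 7 at value $145, so the others get W − 145 = $221.
Without Iris: best allocation of the remaining 2 bidders over all 3 slots is Delta→Slot 1 ($115), Larkspur→Slot 7 ($143), total $258.
VCG payment = (others' best without Iris) − (others' welfare with Iris) = 258 − 221 = $37.

Iris pays $37.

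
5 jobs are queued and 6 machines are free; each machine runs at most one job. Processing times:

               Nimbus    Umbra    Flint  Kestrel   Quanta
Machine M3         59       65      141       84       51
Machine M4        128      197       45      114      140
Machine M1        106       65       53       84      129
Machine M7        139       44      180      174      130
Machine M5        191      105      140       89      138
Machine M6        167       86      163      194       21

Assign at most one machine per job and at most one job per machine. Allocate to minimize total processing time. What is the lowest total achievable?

Minimum total: 253 min

Optimal: Nimbus→Machine M3 (59 min), Umbra→Machine M7 (44 min), Flint→Machine M4 (45 min), Kestrel→Machine M1 (84 min), Quanta→Machine M6 (21 min) — total 59+44+45+84+21 = 253 min.
Column-greedy (each machine in turn goes to its cheapest remaining job) gives 389 min, worse by 136.
Next-best assignment: Nimbus→Machine M3, Umbra→Machine M7, Flint→Machine M4, Kestrel→Machine M5, Quanta→Machine M6 = 258 min.
Swapping Nimbus↔Umbra (Nimbus→Machine M7 139 min, Umbra→Machine M3 65 min) adds 101.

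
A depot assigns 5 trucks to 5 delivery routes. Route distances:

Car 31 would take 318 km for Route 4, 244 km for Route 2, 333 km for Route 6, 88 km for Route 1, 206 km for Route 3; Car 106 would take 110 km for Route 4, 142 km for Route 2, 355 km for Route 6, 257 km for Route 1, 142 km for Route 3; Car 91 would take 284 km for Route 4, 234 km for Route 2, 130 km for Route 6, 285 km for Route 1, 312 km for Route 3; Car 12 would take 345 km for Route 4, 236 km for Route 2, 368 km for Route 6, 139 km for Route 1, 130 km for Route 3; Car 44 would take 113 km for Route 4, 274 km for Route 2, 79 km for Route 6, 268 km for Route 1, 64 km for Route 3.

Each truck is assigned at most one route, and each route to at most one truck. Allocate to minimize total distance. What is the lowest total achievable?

Minimum total: 603 km

This is the linear assignment problem.
Optimal: Car 31→Route 1 (88 km), Car 106→Route 2 (142 km), Car 91→Route 6 (130 km), Car 12→Route 3 (130 km), Car 44→Route 4 (113 km) — total 88+142+130+130+113 = 603 km.
Swapping Car 31↔Car 12 (Car 31→Route 3 206 km, Car 12→Route 1 139 km) adds 127.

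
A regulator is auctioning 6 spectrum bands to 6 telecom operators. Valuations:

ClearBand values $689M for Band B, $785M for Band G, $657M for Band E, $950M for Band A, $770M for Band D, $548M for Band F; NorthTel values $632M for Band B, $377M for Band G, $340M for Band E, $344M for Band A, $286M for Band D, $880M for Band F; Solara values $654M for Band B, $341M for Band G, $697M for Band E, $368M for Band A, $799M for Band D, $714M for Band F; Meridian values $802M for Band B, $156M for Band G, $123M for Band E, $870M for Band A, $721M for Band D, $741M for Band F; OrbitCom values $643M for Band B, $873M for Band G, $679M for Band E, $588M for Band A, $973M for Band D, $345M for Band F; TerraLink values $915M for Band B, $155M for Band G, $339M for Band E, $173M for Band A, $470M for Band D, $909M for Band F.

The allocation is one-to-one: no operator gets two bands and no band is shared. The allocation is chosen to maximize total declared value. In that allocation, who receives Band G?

Optimal: ClearBand→Band G ($785M), NorthTel→Band F ($880M), Solara→Band E ($697M), Meridian→Band A ($870M), OrbitCom→Band D ($973M), TerraLink→Band B ($915M) — total 785+880+697+870+973+915 = $5120M.
Max-entry greedy (repeatedly take the single best remaining cell) gives $4571M, worse by 549.
Checked against all permutations: $5120M is optimal.
ClearBand's own top band is Band A ($950M), but forcing ClearBand→Band A and reassigning the rest optimally gives only $5036M — worse by 84.

ClearBand receives Band G.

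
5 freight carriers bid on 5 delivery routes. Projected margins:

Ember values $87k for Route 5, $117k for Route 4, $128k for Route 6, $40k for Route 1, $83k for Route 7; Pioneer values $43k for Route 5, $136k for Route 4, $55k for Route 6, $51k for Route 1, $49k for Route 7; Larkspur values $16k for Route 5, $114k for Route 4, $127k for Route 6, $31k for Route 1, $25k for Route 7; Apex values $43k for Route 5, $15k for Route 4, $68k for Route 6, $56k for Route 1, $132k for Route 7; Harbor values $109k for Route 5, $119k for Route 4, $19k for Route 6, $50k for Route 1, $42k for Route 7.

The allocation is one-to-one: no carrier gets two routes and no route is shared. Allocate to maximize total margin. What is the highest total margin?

Optimal: Ember→Route 1 ($40k), Pioneer→Route 4 ($136k), Larkspur→Route 6 ($127k), Apex→Route 7 ($132k), Harbor→Route 5 ($109k) — total 40+136+127+132+109 = $544k.
Next-best assignment: Ember→Route 4, Pioneer→Route 1, Larkspur→Route 6, Apex→Route 7, Harbor→Route 5 = $536k.
No other one-to-one assignment exceeds $544k.

Max total: $544k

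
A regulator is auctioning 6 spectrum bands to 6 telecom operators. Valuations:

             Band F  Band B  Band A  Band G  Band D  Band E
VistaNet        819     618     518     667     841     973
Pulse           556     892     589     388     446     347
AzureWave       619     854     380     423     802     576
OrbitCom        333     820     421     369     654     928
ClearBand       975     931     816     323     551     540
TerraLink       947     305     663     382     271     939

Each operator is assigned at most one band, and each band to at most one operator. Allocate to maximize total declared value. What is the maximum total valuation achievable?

Max total: $5052M

Optimal: VistaNet→Band G ($667M), Pulse→Band B ($892M), AzureWave→Band D ($802M), OrbitCom→Band E ($928M), ClearBand→Band A ($816M), TerraLink→Band F ($947M) — total 667+892+802+928+816+947 = $5052M.
Max-entry greedy (repeatedly take the single best remaining cell) gives $4674M, worse by 378.
Swapping AzureWave↔Pulse (AzureWave→Band B $854M, Pulse→Band D $446M) loses 394.
No other one-to-one assignment exceeds $5052M.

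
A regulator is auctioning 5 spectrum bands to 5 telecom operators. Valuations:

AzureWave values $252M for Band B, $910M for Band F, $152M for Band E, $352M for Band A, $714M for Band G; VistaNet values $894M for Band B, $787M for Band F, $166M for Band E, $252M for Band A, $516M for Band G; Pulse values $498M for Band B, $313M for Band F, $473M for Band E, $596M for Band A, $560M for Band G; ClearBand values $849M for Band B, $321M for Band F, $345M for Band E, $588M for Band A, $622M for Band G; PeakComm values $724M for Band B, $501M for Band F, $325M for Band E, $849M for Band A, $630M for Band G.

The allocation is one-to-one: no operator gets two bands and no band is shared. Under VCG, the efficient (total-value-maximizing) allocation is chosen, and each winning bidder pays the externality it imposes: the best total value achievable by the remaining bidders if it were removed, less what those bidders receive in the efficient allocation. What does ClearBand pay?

ClearBand pays $87M.

Efficient allocation: AzureWave→Band F ($910M), VistaNet→Band B ($894M), Pulse→Band E ($473M), ClearBand→Band G ($622M), PeakComm→Band A ($849M); total welfare W = $3748M.
ClearBand receives Band G at value $622M, so the others get W − 622 = $3126M.
Without ClearBand: best allocation of the remaining 4 bidders over all 5 bands is AzureWave→Band F ($910M), VistaNet→Band B ($894M), Pulse→Band G ($560M), PeakComm→Band A ($849M), total $3213M.
VCG payment = (others' best without ClearBand) − (others' welfare with ClearBand) = 3213 − 3126 = $87M.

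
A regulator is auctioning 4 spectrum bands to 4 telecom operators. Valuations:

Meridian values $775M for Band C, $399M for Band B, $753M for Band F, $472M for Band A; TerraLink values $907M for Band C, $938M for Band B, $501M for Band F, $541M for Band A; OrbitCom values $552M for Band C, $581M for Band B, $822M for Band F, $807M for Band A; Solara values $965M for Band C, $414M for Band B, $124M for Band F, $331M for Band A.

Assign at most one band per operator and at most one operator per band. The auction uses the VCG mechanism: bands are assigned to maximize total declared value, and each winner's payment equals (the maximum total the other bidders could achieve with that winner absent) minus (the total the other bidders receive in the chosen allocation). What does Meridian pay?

Efficient allocation: Meridian→Band F ($753M), TerraLink→Band B ($938M), OrbitCom→Band A ($807M), Solara→Band C ($965M); total welfare W = $3463M.
Meridian receives Band F at value $753M, so the others get W − 753 = $2710M.
Without Meridian: best allocation of the remaining 3 bidders over all 4 bands is TerraLink→Band B ($938M), OrbitCom→Band F ($822M), Solara→Band C ($965M), total $2725M.
VCG payment = (others' best without Meridian) − (others' welfare with Meridian) = 2725 − 2710 = $15M.

Meridian pays $15M.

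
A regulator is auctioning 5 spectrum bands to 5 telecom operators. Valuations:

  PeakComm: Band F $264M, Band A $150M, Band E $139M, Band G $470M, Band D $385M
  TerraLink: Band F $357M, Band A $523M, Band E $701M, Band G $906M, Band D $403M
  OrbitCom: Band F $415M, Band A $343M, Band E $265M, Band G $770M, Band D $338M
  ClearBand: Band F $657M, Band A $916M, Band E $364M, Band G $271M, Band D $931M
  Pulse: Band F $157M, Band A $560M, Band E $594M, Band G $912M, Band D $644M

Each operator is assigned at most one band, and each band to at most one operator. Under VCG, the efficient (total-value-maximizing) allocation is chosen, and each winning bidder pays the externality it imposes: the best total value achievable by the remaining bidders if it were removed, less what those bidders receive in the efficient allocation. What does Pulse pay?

Efficient allocation: PeakComm→Band D ($385M), TerraLink→Band E ($701M), OrbitCom→Band F ($415M), ClearBand→Band A ($916M), Pulse→Band G ($912M); total welfare W = $3329M.
Pulse receives Band G at value $912M, so the others get W − 912 = $2417M.
Without Pulse: best allocation of the remaining 4 bidders over all 5 bands is PeakComm→Band D ($385M), TerraLink→Band E ($701M), OrbitCom→Band G ($770M), ClearBand→Band A ($916M), total $2772M.
VCG payment = (others' best without Pulse) − (others' welfare with Pulse) = 2772 − 2417 = $355M.

Pulse pays $355M.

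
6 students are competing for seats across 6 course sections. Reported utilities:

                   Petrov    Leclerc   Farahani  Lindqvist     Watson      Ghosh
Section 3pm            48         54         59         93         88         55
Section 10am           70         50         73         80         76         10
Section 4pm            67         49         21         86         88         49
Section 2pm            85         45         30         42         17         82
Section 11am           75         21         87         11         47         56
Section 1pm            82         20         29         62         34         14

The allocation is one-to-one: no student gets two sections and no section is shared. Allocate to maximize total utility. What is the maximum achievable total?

Max total: 482 points

Optimal: Petrov→Section 1pm (82 points), Leclerc→Section 10am (50 points), Farahani→Section 11am (87 points), Lindqvist→Section 3pm (93 points), Watson→Section 4pm (88 points), Ghosh→Section 2pm (82 points) — total 82+50+87+93+88+82 = 482 points.
Row-greedy (each student in turn takes its best remaining section) gives 402 points, worse by 80.
Checked against all permutations: 482 points is optimal.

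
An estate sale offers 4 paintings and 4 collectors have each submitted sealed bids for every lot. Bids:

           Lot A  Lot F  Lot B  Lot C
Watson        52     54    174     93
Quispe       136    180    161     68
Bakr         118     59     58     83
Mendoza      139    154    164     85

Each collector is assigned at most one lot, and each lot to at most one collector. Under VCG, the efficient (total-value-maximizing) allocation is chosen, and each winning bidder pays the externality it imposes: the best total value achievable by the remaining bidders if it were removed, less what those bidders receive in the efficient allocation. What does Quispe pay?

Quispe pays $50.

Efficient allocation: Watson→Lot B ($174), Quispe→Lot F ($180), Bakr→Lot C ($83), Mendoza→Lot A ($139); total welfare W = $576.
Quispe receives Lot F at value $180, so the others get W − 180 = $396.
Without Quispe: best allocation of the remaining 3 bidders over all 4 lots is Watson→Lot B ($174), Bakr→Lot A ($118), Mendoza→Lot F ($154), total $446.
VCG payment = (others' best without Quispe) − (others' welfare with Quispe) = 446 − 396 = $50.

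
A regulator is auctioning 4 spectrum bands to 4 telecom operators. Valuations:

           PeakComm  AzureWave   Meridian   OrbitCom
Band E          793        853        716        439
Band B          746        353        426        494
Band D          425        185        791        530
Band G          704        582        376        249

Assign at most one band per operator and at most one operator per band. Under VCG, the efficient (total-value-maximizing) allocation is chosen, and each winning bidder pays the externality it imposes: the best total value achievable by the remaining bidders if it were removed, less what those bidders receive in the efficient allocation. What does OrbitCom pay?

Efficient allocation: PeakComm→Band G ($704M), AzureWave→Band E ($853M), Meridian→Band D ($791M), OrbitCom→Band B ($494M); total welfare W = $2842M.
OrbitCom receives Band B at value $494M, so the others get W − 494 = $2348M.
Without OrbitCom: best allocation of the remaining 3 bidders over all 4 bands is PeakComm→Band B ($746M), AzureWave→Band E ($853M), Meridian→Band D ($791M), total $2390M.
VCG payment = (others' best without OrbitCom) − (others' welfare with OrbitCom) = 2390 − 2348 = $42M.

OrbitCom pays $42M.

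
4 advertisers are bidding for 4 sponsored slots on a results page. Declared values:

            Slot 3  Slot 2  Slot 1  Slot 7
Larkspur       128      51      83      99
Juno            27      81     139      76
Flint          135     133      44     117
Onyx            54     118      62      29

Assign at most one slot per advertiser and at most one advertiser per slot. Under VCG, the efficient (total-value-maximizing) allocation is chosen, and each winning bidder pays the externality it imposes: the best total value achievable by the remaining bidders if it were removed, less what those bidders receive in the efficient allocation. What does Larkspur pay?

Efficient allocation: Larkspur→Slot 3 ($128), Juno→Slot 1 ($139), Flint→Slot 7 ($117), Onyx→Slot 2 ($118); total welfare W = $502.
Larkspur receives Slot 3 at value $128, so the others get W − 128 = $374.
Without Larkspur: best allocation of the remaining 3 bidders over all 4 slots is Juno→Slot 1 ($139), Flint→Slot 3 ($135), Onyx→Slot 2 ($118), total $392.
VCG payment = (others' best without Larkspur) − (others' welfare with Larkspur) = 392 − 374 = $18.

Larkspur pays $18.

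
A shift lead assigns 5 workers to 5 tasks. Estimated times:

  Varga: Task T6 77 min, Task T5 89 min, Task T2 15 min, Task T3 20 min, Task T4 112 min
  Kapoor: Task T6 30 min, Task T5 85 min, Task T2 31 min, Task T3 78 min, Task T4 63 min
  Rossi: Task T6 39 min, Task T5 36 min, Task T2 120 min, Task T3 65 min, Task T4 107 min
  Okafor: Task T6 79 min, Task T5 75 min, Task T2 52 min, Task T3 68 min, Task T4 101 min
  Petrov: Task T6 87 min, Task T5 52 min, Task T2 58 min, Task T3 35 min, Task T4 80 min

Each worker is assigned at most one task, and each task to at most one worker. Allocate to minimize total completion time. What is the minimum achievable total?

Optimal: Varga→Task T2 (15 min), Kapoor→Task T6 (30 min), Rossi→Task T5 (36 min), Okafor→Task T4 (101 min), Petrov→Task T3 (35 min) — total 15+30+36+101+35 = 217 min.
Row-greedy (each worker in turn takes its cheapest remaining task) gives 229 min, worse by 12.
Next-best assignment: Varga→Task T3, Kapoor→Task T6, Rossi→Task T5, Okafor→Task T2, Petrov→Task T4 = 218 min.
Checked against all permutations: 217 min is optimal.

Minimum total: 217 min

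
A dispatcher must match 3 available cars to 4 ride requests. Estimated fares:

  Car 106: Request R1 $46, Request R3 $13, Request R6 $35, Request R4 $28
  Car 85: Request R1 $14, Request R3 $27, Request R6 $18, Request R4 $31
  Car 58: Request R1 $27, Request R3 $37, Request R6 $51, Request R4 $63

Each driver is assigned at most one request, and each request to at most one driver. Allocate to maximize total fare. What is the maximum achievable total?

Optimal: Car 106→Request R1 ($46), Car 85→Request R3 ($27), Car 58→Request R4 ($63) — total 46+27+63 = $136.
Row-greedy (each driver in turn takes its best remaining request) gives $128, worse by 8.
Next-best assignment: Car 106→Request R1, Car 85→Request R4, Car 58→Request R6 = $128.
Swapping Car 85↔Car 58 (Car 85→Request R4 $31, Car 58→Request R3 $37) loses 22.
Every other assignment is strictly worse.

Max total: $136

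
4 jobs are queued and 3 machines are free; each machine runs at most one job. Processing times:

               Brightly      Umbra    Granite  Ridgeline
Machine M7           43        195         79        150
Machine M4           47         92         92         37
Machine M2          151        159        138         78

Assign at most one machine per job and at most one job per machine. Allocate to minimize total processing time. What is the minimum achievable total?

Optimal: Granite→Machine M7 (79 min), Brightly→Machine M4 (47 min), Ridgeline→Machine M2 (78 min) — total 79+47+78 = 204 min.
Column-greedy (each machine in turn goes to its cheapest remaining job) gives 218 min, worse by 14.
Swapping Granite↔Ridgeline (Granite→Machine M2 138 min, Ridgeline→Machine M7 150 min) adds 131.
Every other assignment is strictly worse.

Min total: 204 min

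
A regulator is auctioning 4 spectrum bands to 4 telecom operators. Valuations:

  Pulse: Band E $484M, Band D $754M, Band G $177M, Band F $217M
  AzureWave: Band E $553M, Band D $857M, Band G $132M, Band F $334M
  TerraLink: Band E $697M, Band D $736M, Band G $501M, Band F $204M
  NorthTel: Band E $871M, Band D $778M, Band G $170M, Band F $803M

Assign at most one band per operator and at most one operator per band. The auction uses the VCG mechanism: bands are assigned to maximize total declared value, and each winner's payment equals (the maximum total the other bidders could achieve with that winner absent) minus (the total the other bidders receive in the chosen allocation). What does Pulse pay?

Efficient allocation: Pulse→Band E ($484M), AzureWave→Band D ($857M), TerraLink→Band G ($501M), NorthTel→Band F ($803M); total welfare W = $2645M.
Pulse receives Band E at value $484M, so the others get W − 484 = $2161M.
Without Pulse: best allocation of the remaining 3 bidders over all 4 bands is AzureWave→Band D ($857M), TerraLink→Band E ($697M), NorthTel→Band F ($803M), total $2357M.
VCG payment = (others' best without Pulse) − (others' welfare with Pulse) = 2357 − 2161 = $196M.

Pulse pays $196M.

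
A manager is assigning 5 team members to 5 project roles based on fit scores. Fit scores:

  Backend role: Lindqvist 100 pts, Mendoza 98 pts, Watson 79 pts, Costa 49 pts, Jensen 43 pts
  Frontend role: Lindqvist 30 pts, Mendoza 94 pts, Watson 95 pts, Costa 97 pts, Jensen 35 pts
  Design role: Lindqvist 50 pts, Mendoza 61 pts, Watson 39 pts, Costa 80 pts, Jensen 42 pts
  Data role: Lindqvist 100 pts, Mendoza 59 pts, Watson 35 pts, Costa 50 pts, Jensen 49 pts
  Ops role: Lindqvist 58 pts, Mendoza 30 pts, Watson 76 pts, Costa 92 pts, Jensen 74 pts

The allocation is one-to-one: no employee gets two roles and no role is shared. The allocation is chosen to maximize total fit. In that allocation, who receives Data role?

Treat this as an assignment problem: match each employee to one role.
Optimal: Lindqvist→Data role (100 pts), Mendoza→Backend role (98 pts), Watson→Frontend role (95 pts), Costa→Design role (80 pts), Jensen→Ops role (74 pts) — total 100+98+95+80+74 = 447 pts.
Row-greedy (each employee in turn takes its best remaining role) gives 399 pts, worse by 48.
Lindqvist's own top role is Backend role (100 pts), but forcing Lindqvist→Backend role and reassigning the rest optimally gives only 408 pts — worse by 39.

Lindqvist receives Data role.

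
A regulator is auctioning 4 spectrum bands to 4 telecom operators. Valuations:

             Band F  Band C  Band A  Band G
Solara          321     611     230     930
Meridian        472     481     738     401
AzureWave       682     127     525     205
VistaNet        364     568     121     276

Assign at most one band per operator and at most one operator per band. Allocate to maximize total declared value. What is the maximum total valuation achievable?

This is the linear assignment problem.
Optimal: Solara→Band G ($930M), Meridian→Band A ($738M), AzureWave→Band F ($682M), VistaNet→Band C ($568M) — total 930+738+682+568 = $2918M.
Column-greedy (each band in turn goes to its best remaining operator) gives $2307M, worse by 611.
Swapping Meridian↔VistaNet (Meridian→Band C $481M, VistaNet→Band A $121M) loses 704.
No other one-to-one assignment exceeds $2918M.

Maximum total: $2918M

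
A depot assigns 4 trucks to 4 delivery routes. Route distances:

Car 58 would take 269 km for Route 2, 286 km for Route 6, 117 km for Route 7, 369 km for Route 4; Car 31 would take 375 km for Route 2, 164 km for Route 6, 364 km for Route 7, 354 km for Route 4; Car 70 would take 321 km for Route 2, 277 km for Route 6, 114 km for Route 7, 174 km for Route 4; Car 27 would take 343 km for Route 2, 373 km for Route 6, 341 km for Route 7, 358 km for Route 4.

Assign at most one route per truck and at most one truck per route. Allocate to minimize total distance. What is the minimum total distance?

Optimal: Car 58→Route 7 (117 km), Car 31→Route 6 (164 km), Car 70→Route 4 (174 km), Car 27→Route 2 (343 km) — total 117+164+174+343 = 798 km.
Column-greedy (each route in turn goes to its cheapest remaining truck) gives 905 km, worse by 107.
Every other assignment is strictly worse.

Minimum total: 798 km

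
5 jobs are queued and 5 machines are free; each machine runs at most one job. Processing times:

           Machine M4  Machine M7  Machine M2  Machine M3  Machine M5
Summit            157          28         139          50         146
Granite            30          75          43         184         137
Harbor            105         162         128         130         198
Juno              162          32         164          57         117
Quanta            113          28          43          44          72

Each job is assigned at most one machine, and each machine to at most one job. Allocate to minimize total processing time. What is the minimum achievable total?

Optimal: Summit→Machine M3 (50 min), Granite→Machine M2 (43 min), Harbor→Machine M4 (105 min), Juno→Machine M7 (32 min), Quanta→Machine M5 (72 min) — total 50+43+105+32+72 = 302 min.
Column-greedy (each machine in turn goes to its cheapest remaining job) gives 356 min, worse by 54.
Next-best assignment: Summit→Machine M7, Granite→Machine M2, Harbor→Machine M4, Juno→Machine M3, Quanta→Machine M5 = 305 min.
Swapping Summit↔Granite (Summit→Machine M2 139 min, Granite→Machine M3 184 min) adds 230.

Min total: 302 min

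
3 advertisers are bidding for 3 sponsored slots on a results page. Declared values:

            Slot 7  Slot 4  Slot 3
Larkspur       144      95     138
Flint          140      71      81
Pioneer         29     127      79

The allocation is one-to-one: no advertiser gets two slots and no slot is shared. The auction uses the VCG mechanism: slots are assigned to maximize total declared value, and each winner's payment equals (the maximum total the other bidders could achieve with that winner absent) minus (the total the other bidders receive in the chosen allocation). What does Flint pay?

Flint pays $6.

Efficient allocation: Larkspur→Slot 3 ($138), Flint→Slot 7 ($140), Pioneer→Slot 4 ($127); total welfare W = $405.
Flint receives Slot 7 at value $140, so the others get W − 140 = $265.
Without Flint: best allocation of the remaining 2 bidders over all 3 slots is Larkspur→Slot 7 ($144), Pioneer→Slot 4 ($127), total $271.
VCG payment = (others' best without Flint) − (others' welfare with Flint) = 271 − 265 = $6.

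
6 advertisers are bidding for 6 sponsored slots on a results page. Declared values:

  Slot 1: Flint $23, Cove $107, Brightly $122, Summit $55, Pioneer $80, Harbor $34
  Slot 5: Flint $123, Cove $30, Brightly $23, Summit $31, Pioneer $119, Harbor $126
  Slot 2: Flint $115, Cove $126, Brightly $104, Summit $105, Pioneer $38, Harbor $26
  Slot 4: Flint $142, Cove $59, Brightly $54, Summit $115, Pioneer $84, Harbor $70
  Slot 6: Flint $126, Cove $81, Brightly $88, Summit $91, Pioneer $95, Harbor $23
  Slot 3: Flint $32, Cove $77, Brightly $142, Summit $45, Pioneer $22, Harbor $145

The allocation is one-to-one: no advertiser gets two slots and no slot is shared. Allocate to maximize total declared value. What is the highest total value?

This is a one-to-one assignment (maximum-weight bipartite matching).
Optimal: Flint→Slot 6 ($126), Cove→Slot 2 ($126), Brightly→Slot 1 ($122), Summit→Slot 4 ($115), Pioneer→Slot 5 ($119), Harbor→Slot 3 ($145) — total 126+126+122+115+119+145 = $753.
Next-best assignment: Flint→Slot 4, Cove→Slot 2, Brightly→Slot 1, Summit→Slot 6, Pioneer→Slot 5, Harbor→Slot 3 = $745.
Swapping Summit↔Brightly (Summit→Slot 1 $55, Brightly→Slot 4 $54) loses 128.
No other one-to-one assignment exceeds $753.

Max total: $753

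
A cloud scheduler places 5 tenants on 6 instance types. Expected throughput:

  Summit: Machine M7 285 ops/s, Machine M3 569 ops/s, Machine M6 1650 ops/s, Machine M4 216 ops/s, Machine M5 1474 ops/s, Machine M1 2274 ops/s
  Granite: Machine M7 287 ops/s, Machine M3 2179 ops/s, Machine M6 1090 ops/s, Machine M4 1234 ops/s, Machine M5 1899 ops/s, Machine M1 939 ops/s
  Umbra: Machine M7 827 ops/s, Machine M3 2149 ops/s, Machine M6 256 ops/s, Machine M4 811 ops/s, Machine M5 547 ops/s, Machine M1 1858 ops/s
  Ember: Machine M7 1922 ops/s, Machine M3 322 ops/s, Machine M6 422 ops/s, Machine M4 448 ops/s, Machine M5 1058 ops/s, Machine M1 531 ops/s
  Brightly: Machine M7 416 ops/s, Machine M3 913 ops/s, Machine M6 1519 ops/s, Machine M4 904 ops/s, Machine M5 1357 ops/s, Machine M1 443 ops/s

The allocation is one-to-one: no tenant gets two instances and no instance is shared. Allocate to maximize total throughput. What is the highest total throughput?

Max total: 9763 ops/s

This is a one-to-one assignment (maximum-weight bipartite matching).
Optimal: Summit→Machine M1 (2274 ops/s), Granite→Machine M5 (1899 ops/s), Umbra→Machine M3 (2149 ops/s), Ember→Machine M7 (1922 ops/s), Brightly→Machine M6 (1519 ops/s) — total 2274+1899+2149+1922+1519 = 9763 ops/s.
Column-greedy (each instance in turn goes to its best remaining tenant) gives 7202 ops/s, worse by 2561.
Every other assignment is strictly worse.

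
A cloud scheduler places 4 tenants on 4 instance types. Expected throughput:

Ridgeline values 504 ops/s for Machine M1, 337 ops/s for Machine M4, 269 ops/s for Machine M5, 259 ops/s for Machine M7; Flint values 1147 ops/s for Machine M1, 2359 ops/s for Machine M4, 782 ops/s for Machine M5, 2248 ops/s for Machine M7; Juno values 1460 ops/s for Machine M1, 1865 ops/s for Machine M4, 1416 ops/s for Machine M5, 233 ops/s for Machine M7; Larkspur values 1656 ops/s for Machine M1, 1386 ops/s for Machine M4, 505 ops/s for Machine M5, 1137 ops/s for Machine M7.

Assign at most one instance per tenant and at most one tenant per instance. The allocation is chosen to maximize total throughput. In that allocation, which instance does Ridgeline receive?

Treat this as an assignment problem: match each tenant to one instance.
Optimal: Ridgeline→Machine M5 (269 ops/s), Flint→Machine M7 (2248 ops/s), Juno→Machine M4 (1865 ops/s), Larkspur→Machine M1 (1656 ops/s) — total 269+2248+1865+1656 = 6038 ops/s.
Max-entry greedy (repeatedly take the single best remaining cell) gives 5690 ops/s, worse by 348.
Next-best assignment: Ridgeline→Machine M7, Flint→Machine M4, Juno→Machine M5, Larkspur→Machine M1 = 5690 ops/s.
Swapping Larkspur↔Juno (Larkspur→Machine M4 1386 ops/s, Juno→Machine M1 1460 ops/s) loses 675.
Ridgeline's own top instance is Machine M1 (504 ops/s), but forcing Ridgeline→Machine M1 and reassigning the rest optimally gives only 5554 ops/s — worse by 484.

Ridgeline receives Machine M5.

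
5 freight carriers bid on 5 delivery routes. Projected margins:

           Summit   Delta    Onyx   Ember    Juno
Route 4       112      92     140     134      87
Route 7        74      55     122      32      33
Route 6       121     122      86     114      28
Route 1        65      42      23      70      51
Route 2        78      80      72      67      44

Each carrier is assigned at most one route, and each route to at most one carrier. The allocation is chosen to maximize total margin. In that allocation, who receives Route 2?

Delta receives Route 2.

Treat this as an assignment problem: match each carrier to one route.
Optimal: Summit→Route 6 ($121k), Delta→Route 2 ($80k), Onyx→Route 7 ($122k), Ember→Route 4 ($134k), Juno→Route 1 ($51k) — total 121+80+122+134+51 = $508k.
Swapping Delta↔Onyx (Delta→Route 7 $55k, Onyx→Route 2 $72k) loses 75.
Every other assignment is strictly worse.
Delta's own top route is Route 6 ($122k), but forcing Delta→Route 6 and reassigning the rest optimally gives only $507k — worse by 1.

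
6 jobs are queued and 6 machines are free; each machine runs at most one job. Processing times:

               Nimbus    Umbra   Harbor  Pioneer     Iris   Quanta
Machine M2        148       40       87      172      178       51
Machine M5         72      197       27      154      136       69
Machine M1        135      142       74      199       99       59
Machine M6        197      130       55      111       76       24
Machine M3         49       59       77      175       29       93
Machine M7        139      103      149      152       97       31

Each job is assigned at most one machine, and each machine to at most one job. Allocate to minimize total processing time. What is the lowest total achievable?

This is the linear assignment problem.
Optimal: Nimbus→Machine M5 (72 min), Umbra→Machine M2 (40 min), Harbor→Machine M1 (74 min), Pioneer→Machine M6 (111 min), Iris→Machine M3 (29 min), Quanta→Machine M7 (31 min) — total 72+40+74+111+29+31 = 357 min.
Column-greedy (each machine in turn goes to its cheapest remaining job) gives 403 min, worse by 46.
Checked against all permutations: 357 min is optimal.

Minimum total: 357 min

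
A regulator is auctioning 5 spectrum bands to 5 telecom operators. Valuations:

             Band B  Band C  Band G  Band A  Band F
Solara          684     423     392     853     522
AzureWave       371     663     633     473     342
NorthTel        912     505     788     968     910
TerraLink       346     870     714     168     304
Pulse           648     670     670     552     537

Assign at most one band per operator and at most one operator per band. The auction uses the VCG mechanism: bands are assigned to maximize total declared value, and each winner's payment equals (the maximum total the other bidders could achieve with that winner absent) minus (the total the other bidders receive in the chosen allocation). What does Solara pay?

Solara pays $58M.

Efficient allocation: Solara→Band A ($853M), AzureWave→Band G ($633M), NorthTel→Band F ($910M), TerraLink→Band C ($870M), Pulse→Band B ($648M); total welfare W = $3914M.
Solara receives Band A at value $853M, so the others get W − 853 = $3061M.
Without Solara: best allocation of the remaining 4 bidders over all 5 bands is AzureWave→Band G ($633M), NorthTel→Band A ($968M), TerraLink→Band C ($870M), Pulse→Band B ($648M), total $3119M.
VCG payment = (others' best without Solara) − (others' welfare with Solara) = 3119 − 3061 = $58M.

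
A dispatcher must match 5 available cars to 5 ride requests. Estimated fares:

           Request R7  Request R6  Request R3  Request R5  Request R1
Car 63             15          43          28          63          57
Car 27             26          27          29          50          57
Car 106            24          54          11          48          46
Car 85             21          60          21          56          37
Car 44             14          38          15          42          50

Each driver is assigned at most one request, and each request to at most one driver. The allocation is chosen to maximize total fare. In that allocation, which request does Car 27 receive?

Optimal: Car 63→Request R5 ($63), Car 27→Request R3 ($29), Car 106→Request R7 ($24), Car 85→Request R6 ($60), Car 44→Request R1 ($50) — total 63+29+24+60+50 = $226.
Column-greedy (each request in turn goes to its best remaining driver) gives $212, worse by 14.
Car 27's own top request is Request R1 ($57), but forcing Car 27→Request R1 and reassigning the rest optimally gives only $219 — worse by 7.

Car 27 receives Request R3.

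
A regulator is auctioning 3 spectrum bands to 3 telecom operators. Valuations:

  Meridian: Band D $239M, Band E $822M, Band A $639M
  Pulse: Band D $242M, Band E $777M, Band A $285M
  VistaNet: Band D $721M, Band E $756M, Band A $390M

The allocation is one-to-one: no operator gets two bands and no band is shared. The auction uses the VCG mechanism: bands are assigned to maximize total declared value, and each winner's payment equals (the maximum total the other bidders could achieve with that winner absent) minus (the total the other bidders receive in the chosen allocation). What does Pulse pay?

Pulse pays $183M.

Efficient allocation: Meridian→Band A ($639M), Pulse→Band E ($777M), VistaNet→Band D ($721M); total welfare W = $2137M.
Pulse receives Band E at value $777M, so the others get W − 777 = $1360M.
Without Pulse: best allocation of the remaining 2 bidders over all 3 bands is Meridian→Band E ($822M), VistaNet→Band D ($721M), total $1543M.
VCG payment = (others' best without Pulse) − (others' welfare with Pulse) = 1543 − 1360 = $183M.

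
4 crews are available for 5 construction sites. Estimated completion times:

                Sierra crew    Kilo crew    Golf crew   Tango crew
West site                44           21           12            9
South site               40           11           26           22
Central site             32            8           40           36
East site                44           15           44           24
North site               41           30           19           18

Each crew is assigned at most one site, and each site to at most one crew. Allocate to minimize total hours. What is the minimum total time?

This is the linear assignment problem.
Optimal: Sierra crew→Central site (32 hours), Kilo crew→South site (11 hours), Golf crew→North site (19 hours), Tango crew→West site (9 hours) — total 32+11+19+9 = 71 hours.
Row-greedy (each crew in turn takes its cheapest remaining site) gives 73 hours, worse by 2.

Minimum total: 71 hours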